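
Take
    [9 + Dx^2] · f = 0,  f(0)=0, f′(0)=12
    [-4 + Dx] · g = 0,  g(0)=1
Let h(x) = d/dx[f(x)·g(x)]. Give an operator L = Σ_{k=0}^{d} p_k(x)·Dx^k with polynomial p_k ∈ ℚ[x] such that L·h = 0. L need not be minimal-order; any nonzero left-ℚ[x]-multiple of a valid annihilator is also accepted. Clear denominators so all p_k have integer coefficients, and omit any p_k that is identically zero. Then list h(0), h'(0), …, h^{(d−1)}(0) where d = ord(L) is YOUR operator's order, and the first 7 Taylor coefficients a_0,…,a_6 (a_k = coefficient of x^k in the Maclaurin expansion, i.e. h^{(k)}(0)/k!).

L = 25 - 8·Dx + Dx^2  (order 2).
h: a_k = 12, 96, 234, 224, -79/2, -1716/5, -25481/60, …
ICs: h(0) = 12, h′(0) = 96.

f: a_k = 0, 12, 0, -18, 0, 81/10, 0, …
g: a_k = 1, 4, 8, 32/3, 32/3, 128/15, 256/45, …
Product ⇒ symmetric product L₀, ord ≤ 2.
Differentiate: ansatz ord ≤ ord L₀ ⇒ L.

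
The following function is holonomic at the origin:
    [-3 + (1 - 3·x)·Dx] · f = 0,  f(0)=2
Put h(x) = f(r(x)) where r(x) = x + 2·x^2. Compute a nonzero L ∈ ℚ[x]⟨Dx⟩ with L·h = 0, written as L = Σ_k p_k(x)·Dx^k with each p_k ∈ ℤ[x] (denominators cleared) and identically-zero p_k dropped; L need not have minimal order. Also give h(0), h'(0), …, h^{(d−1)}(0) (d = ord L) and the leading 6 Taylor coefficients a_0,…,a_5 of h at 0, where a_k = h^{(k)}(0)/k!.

f: a_k = 2, 6, 18, 54, 162, 486, …
Substitute x→r, Dx→(1/r')Dx; clear ⇒ L₀.
L = (3 + 12·x) + (-1 + 3·x + 6·x^2)·Dx  (order 1).
h: a_k = 2, 6, 30, 126, 558, 2430, …
ICs: h(0) = 2.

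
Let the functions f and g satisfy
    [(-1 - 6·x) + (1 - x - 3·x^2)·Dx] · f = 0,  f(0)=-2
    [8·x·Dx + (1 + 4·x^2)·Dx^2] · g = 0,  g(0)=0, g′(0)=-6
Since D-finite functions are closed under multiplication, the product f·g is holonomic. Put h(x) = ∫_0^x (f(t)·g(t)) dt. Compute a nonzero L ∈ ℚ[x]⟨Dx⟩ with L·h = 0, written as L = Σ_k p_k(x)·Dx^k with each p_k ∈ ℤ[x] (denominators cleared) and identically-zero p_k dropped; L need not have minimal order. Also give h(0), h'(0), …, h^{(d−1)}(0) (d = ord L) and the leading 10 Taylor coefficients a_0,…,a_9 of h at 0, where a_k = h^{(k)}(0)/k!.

L = (6 + 8·x + 72·x^2)·Dx + (2 + 4·x + 16·x^2 + 72·x^3)·Dx^2 + (-1 + x - x^2 + 4·x^3 + 12·x^4)·Dx^3  (order 3).
h: a_k = 0, 0, 6, 4, 8, 68/5, 506/15, 2032/35, 7909/70, 74308/315, …
ICs: h(0) = 0, h′(0) = 0, h′′(0) = 12.

f: a_k = -2, -2, -8, -14, -38, -80, -194, -434, -1016, -2318, …
g: a_k = 0, -6, 0, 8, 0, -96/5, 0, 384/7, 0, -512/3, …
Product ⇒ symmetric product L₀, ord ≤ 2.
Integrate: L := L₀·Dx.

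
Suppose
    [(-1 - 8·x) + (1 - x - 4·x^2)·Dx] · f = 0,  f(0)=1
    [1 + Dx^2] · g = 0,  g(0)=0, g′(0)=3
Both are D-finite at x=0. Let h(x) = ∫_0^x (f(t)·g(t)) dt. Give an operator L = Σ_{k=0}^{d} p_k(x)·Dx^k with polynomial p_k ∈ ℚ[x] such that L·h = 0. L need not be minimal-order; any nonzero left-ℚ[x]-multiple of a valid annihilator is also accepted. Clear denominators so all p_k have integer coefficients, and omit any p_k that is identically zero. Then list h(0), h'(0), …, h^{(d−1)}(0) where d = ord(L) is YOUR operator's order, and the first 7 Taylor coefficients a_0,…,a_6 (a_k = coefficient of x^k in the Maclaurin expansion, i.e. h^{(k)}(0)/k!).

L = (7 + x + 4·x^2)·Dx + (2 + 16·x)·Dx^2 + (-1 + x + 4·x^2)·Dx^3  (order 3).
h: a_k = 0, 0, 3/2, 1, 29/8, 53/10, 1127/80, …
ICs: h(0) = 0, h′(0) = 0, h′′(0) = 3.

f: a_k = 1, 1, 5, 9, 29, 65, 181, …
g: a_k = 0, 3, 0, -1/2, 0, 1/40, 0, …
f·g: L₀ = L_f ⊗_s L_g, ord ≤ 1·2.
∫: right-multiply L₀ by Dx.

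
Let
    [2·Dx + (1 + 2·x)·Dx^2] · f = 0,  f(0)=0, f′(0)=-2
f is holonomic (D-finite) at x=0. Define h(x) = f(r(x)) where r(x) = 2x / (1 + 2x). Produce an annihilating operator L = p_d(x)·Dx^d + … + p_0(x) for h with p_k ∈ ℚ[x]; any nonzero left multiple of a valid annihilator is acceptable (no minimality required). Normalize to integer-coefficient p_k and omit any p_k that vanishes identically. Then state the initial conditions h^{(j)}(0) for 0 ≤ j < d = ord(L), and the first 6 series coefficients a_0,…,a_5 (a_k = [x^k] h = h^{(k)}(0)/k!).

f: a_k = 0, -2, 2, -8/3, 4, -32/5, …
f∘r: x↦r, Dx↦Dx/r' in L_f ⇒ L₀.
L = (8 + 24·x)·Dx + (1 + 8·x + 12·x^2)·Dx^2  (order 2).
h: a_k = 0, -4, 16, -208/3, 320, -7744/5, …
ICs: h(0) = 0, h′(0) = -4.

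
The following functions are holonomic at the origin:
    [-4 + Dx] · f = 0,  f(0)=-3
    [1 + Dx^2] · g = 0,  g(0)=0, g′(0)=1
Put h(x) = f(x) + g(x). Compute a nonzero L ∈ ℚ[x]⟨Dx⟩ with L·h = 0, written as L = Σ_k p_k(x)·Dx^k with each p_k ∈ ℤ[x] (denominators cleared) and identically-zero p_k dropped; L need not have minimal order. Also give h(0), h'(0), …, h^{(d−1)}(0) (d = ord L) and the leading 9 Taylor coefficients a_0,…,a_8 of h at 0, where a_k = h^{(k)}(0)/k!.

f: a_k = -3, -12, -24, -32, -32, -128/5, -256/15, -1024/105, -512/105, …
g: a_k = 0, 1, 0, -1/6, 0, 1/120, 0, -1/5040, 0, …
h₀=f+g: left-lcm gives L₀, ord ≤ 3.
L = -4 + Dx - 4·Dx^2 + Dx^3  (order 3).
h: a_k = -3, -11, -24, -193/6, -32, -3071/120, -256/15, -49153/5040, -512/105, …
ICs: h(0) = -3, h′(0) = -11, h′′(0) = -48.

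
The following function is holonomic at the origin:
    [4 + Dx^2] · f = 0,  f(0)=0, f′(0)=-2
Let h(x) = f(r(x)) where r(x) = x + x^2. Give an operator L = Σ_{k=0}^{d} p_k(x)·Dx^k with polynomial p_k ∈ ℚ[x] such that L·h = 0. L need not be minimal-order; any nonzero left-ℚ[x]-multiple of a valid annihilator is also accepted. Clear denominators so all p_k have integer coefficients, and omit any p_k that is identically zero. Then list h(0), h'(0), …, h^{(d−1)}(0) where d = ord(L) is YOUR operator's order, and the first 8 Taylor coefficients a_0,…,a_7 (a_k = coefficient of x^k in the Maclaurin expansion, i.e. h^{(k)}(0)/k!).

f: a_k = 0, -2, 0, 4/3, 0, -4/15, 0, 8/315, …
L₀ from L_f via x↦r, Dx↦r'^{-1}Dx.
L = (4 + 24·x + 48·x^2 + 32·x^3) - 2·Dx + (1 + 2·x)·Dx^2  (order 2).
h: a_k = 0, -2, -2, 4/3, 4, 56/15, 0, -832/315, …
ICs: h(0) = 0, h′(0) = -2.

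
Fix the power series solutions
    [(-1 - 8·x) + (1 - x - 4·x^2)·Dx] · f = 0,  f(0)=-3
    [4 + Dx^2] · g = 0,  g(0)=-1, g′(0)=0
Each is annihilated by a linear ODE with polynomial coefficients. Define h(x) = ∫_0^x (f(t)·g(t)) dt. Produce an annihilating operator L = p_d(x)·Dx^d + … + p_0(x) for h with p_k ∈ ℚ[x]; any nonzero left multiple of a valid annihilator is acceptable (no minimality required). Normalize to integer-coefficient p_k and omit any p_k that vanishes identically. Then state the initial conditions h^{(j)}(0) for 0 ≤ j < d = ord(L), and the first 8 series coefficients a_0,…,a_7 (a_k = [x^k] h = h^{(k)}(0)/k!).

f: a_k = -3, -3, -15, -27, -87, -195, -543, -1323, …
g: a_k = -1, 0, 2, 0, -2/3, 0, 4/45, 0, …
h₀=f·g: eliminate ⇒ L₀, order ≤ 1·2.
h=∫₀ˣh₀: take L = L₀·Dx.
L = (4 + 4·x + 16·x^2)·Dx + (2 + 16·x)·Dx^2 + (-1 + x + 4·x^2)·Dx^3  (order 3).
h: a_k = 0, 3, 3/2, 3, 21/4, 59/5, 143/6, 5681/105, …
ICs: h(0) = 0, h′(0) = 3, h′′(0) = 3.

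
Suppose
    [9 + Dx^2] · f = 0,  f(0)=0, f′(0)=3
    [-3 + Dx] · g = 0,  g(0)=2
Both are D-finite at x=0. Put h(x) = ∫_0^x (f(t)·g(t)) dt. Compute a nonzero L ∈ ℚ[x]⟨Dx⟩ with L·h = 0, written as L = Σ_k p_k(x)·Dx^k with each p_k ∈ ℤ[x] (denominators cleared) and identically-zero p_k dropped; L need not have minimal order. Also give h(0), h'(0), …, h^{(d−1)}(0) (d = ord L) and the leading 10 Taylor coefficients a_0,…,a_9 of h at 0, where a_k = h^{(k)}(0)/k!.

f: a_k = 0, 3, 0, -9/2, 0, 81/40, 0, -243/560, 0, 243/4480, …
g: a_k = 2, 6, 9, 9, 27/4, 81/20, 81/40, 243/280, 729/2240, 243/2240, …
f·g: L₀ = L_f ⊗_s L_g, ord ≤ 2·1.
Integrate: L := L₀·Dx.
L = 18·Dx - 6·Dx^2 + Dx^3  (order 3).
h: a_k = 0, 0, 3, 6, 9/2, 0, -27/10, -81/35, -243/280, 0, …
ICs: h(0) = 0, h′(0) = 0, h′′(0) = 6.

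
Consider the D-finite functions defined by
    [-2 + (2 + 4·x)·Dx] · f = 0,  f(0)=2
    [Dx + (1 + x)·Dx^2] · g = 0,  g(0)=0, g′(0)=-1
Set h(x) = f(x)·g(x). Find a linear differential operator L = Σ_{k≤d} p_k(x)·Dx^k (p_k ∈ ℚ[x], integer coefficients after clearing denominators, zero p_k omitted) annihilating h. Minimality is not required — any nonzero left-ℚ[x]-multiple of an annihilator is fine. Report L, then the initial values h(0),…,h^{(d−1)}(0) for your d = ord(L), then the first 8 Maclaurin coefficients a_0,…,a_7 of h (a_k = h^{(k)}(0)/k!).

L = (2 + x) + (-1 - 2·x)·Dx + (1 + 5·x + 8·x^2 + 4·x^3)·Dx^2  (order 2).
h: a_k = 0, -2, -1, 4/3, -5/3, 131/60, -121/40, 309/70, …
ICs: h(0) = 0, h′(0) = -2.

f: a_k = 2, 2, -1, 1, -5/4, 7/4, -21/8, 33/8, …
g: a_k = 0, -1, 1/2, -1/3, 1/4, -1/5, 1/6, -1/7, …
h₀=f·g: eliminate ⇒ L₀, order ≤ 1·2.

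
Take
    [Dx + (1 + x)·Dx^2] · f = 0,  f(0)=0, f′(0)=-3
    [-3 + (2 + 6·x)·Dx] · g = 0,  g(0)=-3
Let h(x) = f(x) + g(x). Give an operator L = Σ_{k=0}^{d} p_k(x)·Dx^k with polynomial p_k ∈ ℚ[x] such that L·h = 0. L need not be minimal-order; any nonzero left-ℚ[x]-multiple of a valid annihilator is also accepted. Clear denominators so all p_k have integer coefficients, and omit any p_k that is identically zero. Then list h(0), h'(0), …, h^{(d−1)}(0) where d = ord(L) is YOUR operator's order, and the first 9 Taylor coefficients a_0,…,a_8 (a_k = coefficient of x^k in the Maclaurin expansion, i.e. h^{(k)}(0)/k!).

f: a_k = 0, -3, 3/2, -1, 3/4, -3/5, 1/2, -3/7, 3/8, …
g: a_k = -3, -9/2, 27/8, -81/16, 1215/128, -5103/256, 45927/1024, -216513/2048, 8444007/32768, …
Weyl lclm of L_f,L_g ⇒ L₀ (ord ≤ 3).
L = (-15 + 9·x)·Dx + (-19 - 6·x + 45·x^2)·Dx^2 + (-2 - 2·x + 18·x^2 + 18·x^3)·Dx^3  (order 3).
h: a_k = -3, -15/2, 39/8, -97/16, 1311/128, -26283/1280, 46439/1024, -1521735/14336, 8456295/32768, …
ICs: h(0) = -3, h′(0) = -15/2, h′′(0) = 39/4.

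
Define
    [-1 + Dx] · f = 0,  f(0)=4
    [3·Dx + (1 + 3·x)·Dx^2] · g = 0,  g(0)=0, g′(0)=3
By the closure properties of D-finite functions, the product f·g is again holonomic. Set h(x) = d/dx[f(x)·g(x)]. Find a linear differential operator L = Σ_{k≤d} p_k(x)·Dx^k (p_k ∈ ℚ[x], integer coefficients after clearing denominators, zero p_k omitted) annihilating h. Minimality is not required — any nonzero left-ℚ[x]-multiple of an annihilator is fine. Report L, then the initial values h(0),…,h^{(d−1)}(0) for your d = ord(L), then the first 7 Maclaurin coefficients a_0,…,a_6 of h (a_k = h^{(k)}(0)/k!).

L = (13 - 12·x + 9·x^2) + (-11 + 15·x - 18·x^2)·Dx + (-2 - 3·x + 9·x^2)·Dx^2  (order 2).
h: a_k = 12, -12, 72, -208, 1289/2, -3921/2, 89122/15, …
ICs: h(0) = 12, h′(0) = -12.

f: a_k = 4, 4, 2, 2/3, 1/6, 1/30, 1/180, …
g: a_k = 0, 3, -9/2, 9, -81/4, 243/5, -243/2, …
Product ⇒ symmetric product L₀, ord ≤ 2.
h=h₀': d/dx-closure on L₀ ⇒ L.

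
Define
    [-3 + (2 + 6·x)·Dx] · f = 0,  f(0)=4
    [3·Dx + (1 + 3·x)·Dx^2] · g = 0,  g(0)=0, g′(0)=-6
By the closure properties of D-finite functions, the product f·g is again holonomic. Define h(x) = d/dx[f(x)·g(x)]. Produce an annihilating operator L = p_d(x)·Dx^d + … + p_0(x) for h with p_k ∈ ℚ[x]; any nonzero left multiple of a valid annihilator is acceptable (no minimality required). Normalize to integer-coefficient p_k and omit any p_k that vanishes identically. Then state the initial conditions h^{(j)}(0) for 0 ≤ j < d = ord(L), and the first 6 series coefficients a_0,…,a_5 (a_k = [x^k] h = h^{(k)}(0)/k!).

L = 9 + (24 + 72·x)·Dx + (4 + 24·x + 36·x^2)·Dx^2  (order 2).
h: a_k = -24, 0, 27, -108, 5751/16, -22599/20, …
ICs: h(0) = -24, h′(0) = 0.

f: a_k = 4, 6, -9/2, 27/4, -405/32, 1701/64, …
g: a_k = 0, -6, 9, -18, 81/2, -486/5, …
L₀ := L_f ⊗_s L_g (sym. prod.), ord ≤ 2.
Derive L from L₀ (diff closure).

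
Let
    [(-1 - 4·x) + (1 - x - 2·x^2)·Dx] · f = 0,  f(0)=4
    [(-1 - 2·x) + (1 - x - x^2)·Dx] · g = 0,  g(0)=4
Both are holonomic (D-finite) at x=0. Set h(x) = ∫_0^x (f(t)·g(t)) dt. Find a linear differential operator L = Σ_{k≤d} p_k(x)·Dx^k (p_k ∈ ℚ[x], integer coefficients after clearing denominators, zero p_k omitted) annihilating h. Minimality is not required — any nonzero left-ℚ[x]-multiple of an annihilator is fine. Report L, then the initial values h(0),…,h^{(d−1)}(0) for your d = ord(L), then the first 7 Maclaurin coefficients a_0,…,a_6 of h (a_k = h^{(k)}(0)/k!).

f: a_k = 4, 4, 12, 20, 44, 84, 172, …
g: a_k = 4, 4, 8, 12, 20, 32, 52, …
h₀=f·g: eliminate ⇒ L₀, order ≤ 1·1.
h=∫₀ˣh₀: take L = L₀·Dx.
L = (-2 - 4·x + 9·x^2 + 8·x^3)·Dx + (1 - 2·x - 2·x^2 + 3·x^3 + 2·x^4)·Dx^2  (order 2).
h: a_k = 0, 16, 16, 32, 52, 96, 512/3, …
ICs: h(0) = 0, h′(0) = 16.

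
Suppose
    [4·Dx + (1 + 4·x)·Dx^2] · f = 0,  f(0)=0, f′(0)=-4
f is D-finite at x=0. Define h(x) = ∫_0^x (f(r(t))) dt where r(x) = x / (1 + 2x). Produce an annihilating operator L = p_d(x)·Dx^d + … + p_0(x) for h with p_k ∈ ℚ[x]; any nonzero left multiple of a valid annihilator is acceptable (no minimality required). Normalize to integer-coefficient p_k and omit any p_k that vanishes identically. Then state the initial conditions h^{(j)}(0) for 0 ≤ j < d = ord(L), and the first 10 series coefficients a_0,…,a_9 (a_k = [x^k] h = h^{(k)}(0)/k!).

L = (8 + 24·x)·Dx^2 + (1 + 8·x + 12·x^2)·Dx^3  (order 3).
h: a_k = 0, 0, -2, 16/3, -52/3, 64, -3872/15, 3328/3, -34976/7, 209920/9, …
ICs: h(0) = 0, h′(0) = 0, h′′(0) = -4.

f: a_k = 0, -4, 8, -64/3, 64, -1024/5, 2048/3, -16384/7, 8192, -262144/9, …
Substitute x→r, Dx→(1/r')Dx; clear ⇒ L₀.
Integrate: L := L₀·Dx.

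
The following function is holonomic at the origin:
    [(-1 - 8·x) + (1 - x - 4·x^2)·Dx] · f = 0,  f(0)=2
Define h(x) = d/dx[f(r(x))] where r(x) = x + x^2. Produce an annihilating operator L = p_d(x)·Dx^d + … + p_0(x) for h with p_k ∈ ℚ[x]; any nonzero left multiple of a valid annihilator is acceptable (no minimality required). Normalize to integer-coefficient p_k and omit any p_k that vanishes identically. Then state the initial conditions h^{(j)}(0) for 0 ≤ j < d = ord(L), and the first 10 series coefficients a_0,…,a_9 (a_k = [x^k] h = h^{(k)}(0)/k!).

f: a_k = 2, 2, 10, 18, 58, 130, 362, 882, 2330, 5858, …
Change of var in L_f (x↦r) gives L₀.
Derive L from L₀ (diff closure).
L = (12 + 78·x + 246·x^2 + 656·x^3 + 1128·x^4 + 960·x^5 + 320·x^6) + (-1 - 9·x - 9·x^2 + 66·x^3 + 220·x^4 + 312·x^5 + 224·x^6 + 64·x^7)·Dx  (order 1).
h: a_k = 2, 24, 114, 488, 2080, 8268, 32102, 122336, 458190, 1695700, …
ICs: h(0) = 2.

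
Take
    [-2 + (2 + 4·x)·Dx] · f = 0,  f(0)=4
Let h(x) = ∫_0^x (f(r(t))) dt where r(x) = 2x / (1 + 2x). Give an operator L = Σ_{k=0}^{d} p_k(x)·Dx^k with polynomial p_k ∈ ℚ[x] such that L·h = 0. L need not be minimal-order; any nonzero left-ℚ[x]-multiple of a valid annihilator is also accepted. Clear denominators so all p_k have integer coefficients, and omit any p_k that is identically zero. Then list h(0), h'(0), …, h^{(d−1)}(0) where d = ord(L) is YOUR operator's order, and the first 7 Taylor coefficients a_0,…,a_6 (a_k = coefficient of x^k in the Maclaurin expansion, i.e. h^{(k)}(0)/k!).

L = -2·Dx + (1 + 8·x + 12·x^2)·Dx^2  (order 2).
h: a_k = 0, 4, 4, -8, 20, -296/5, 200, …
ICs: h(0) = 0, h′(0) = 4.

f: a_k = 4, 4, -2, 2, -5/2, 7/2, -21/4, …
Substitute x→r, Dx→(1/r')Dx; clear ⇒ L₀.
h=∫h₀ ⇒ L = L₀·Dx.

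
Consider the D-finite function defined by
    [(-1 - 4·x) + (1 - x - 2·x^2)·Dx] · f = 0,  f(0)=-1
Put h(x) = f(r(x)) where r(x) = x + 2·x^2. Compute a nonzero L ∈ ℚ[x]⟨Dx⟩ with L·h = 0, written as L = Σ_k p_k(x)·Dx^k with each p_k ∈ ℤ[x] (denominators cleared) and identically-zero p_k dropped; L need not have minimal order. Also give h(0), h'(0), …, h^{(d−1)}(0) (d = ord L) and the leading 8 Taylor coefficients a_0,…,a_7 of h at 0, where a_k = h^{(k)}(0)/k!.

f: a_k = -1, -1, -3, -5, -11, -21, -43, -85, …
Change of var in L_f (x↦r) gives L₀.
L = (1 + 8·x + 24·x^2 + 32·x^3) + (-1 + x + 4·x^2 + 8·x^3 + 8·x^4)·Dx  (order 1).
h: a_k = -1, -1, -5, -17, -53, -169, -557, -1793, …
ICs: h(0) = -1.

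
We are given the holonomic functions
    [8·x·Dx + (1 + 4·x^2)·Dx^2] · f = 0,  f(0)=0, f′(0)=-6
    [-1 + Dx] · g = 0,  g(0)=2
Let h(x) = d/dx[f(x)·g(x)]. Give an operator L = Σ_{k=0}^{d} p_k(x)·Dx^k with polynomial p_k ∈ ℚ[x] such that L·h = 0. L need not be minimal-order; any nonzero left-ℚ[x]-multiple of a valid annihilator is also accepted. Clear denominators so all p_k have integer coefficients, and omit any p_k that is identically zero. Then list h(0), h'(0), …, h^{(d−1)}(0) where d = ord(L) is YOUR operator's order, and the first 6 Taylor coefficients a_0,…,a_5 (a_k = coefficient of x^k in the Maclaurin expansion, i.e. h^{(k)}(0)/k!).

L = (-7 - 16·x + 104·x^2 - 64·x^3 + 16·x^4) + (6 + 24·x - 112·x^2 + 96·x^3 - 32·x^4)·Dx + (1 - 8·x + 8·x^2 - 32·x^3 + 16·x^4)·Dx^2  (order 2).
h: a_k = -12, -24, 30, 56, -309/2, -215, …
ICs: h(0) = -12, h′(0) = -24.

f: a_k = 0, -6, 0, 8, 0, -96/5, …
g: a_k = 2, 2, 1, 1/3, 1/12, 1/60, …
Product ⇒ symmetric product L₀, ord ≤ 2.
Differentiate: ansatz ord ≤ ord L₀ ⇒ L.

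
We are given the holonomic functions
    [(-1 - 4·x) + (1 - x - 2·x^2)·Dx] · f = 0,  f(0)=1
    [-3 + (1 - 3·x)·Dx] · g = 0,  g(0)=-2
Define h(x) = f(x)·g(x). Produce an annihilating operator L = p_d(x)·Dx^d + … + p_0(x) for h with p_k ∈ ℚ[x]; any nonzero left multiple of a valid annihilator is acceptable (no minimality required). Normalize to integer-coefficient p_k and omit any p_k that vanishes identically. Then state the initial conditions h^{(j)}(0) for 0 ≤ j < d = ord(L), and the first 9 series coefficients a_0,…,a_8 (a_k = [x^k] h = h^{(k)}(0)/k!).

f: a_k = 1, 1, 3, 5, 11, 21, 43, 85, 171, …
g: a_k = -2, -6, -18, -54, -162, -486, -1458, -4374, -13122, …
L₀ := L_f ⊗_s L_g (sym. prod.), ord ≤ 1.
L = (-4 + 2·x + 18·x^2) + (1 - 4·x + x^2 + 6·x^3)·Dx  (order 1).
h: a_k = -2, -8, -30, -100, -322, -1008, -3110, -9500, -28842, …
ICs: h(0) = -2.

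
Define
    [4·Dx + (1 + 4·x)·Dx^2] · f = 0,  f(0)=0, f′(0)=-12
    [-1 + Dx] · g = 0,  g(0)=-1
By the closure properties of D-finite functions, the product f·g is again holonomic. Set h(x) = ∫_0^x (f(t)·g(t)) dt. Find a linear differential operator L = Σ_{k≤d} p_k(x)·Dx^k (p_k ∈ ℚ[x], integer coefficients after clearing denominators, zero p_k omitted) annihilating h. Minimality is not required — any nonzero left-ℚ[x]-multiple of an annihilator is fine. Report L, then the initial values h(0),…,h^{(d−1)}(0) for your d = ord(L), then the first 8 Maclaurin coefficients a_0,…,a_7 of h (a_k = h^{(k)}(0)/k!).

f: a_k = 0, -12, 24, -64, 192, -3072/5, 2048, -49152/7, …
g: a_k = -1, -1, -1/2, -1/6, -1/24, -1/120, -1/720, -1/5040, …
f·g: L₀ = L_f ⊗_s L_g, ord ≤ 2·1.
h=∫h₀ ⇒ L = L₀·Dx.
L = (-3 + 4·x)·Dx + (2 - 8·x)·Dx^2 + (1 + 4·x)·Dx^3  (order 3).
h: a_k = 0, 0, 6, -4, 23/2, -138/5, 1503/20, -9119/42, …
ICs: h(0) = 0, h′(0) = 0, h′′(0) = 12.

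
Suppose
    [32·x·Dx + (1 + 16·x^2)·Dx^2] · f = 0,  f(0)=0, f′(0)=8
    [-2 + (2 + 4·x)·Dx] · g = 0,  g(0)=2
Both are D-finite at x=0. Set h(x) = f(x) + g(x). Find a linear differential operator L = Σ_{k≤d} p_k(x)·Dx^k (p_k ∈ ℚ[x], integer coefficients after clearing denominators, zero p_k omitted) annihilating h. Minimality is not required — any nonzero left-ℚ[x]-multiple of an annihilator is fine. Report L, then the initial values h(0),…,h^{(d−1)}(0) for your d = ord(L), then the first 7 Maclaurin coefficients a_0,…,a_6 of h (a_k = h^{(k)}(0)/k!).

L = (-32 - 160·x + 1536·x^2 + 1536·x^3)·Dx + (-35 - 128·x + 1312·x^2 + 6144·x^3 + 5376·x^4)·Dx^2 + (-1 + 30·x + 96·x^2 + 576·x^3 + 1792·x^4 + 1536·x^5)·Dx^3  (order 3).
h: a_k = 2, 10, -1, -125/3, -5/4, 8227/20, -21/8, …
ICs: h(0) = 2, h′(0) = 10, h′′(0) = -2.

f: a_k = 0, 8, 0, -128/3, 0, 2048/5, 0, …
g: a_k = 2, 2, -1, 1, -5/4, 7/4, -21/8, …
L₀ := lclm(L_f,L_g); ord L₀ ≤ 2+1.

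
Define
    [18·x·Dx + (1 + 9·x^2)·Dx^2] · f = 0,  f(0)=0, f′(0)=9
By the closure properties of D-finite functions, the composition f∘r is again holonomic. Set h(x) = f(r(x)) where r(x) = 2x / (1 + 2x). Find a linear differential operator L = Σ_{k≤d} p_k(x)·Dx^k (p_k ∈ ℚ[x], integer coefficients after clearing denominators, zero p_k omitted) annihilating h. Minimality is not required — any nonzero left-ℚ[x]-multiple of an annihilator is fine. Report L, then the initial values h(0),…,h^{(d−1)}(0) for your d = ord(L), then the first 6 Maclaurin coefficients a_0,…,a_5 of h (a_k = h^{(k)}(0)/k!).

L = (4 + 80·x)·Dx + (1 + 4·x + 40·x^2)·Dx^2  (order 2).
h: a_k = 0, 18, -36, -144, 1152, -1152/5, …
ICs: h(0) = 0, h′(0) = 18.

f: a_k = 0, 9, 0, -27, 0, 729/5, …
L₀ from L_f via x↦r, Dx↦r'^{-1}Dx.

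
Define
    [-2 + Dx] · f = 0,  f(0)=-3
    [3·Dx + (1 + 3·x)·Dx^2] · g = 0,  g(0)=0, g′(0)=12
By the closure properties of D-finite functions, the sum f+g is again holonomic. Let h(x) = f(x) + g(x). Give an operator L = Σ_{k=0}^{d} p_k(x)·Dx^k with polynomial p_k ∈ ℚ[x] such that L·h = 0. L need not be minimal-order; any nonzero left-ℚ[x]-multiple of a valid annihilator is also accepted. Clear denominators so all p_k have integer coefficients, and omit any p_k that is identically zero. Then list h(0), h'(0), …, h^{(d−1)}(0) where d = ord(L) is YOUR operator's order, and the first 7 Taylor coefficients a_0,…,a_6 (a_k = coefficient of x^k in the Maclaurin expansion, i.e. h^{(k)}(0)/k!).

f: a_k = -3, -6, -6, -4, -2, -4/5, -4/15, …
g: a_k = 0, 12, -18, 36, -81, 972/5, -486, …
h₀=f+g: left-lcm gives L₀, ord ≤ 3.
L = (-48 - 36·x)·Dx + (14 - 24·x - 36·x^2)·Dx^2 + (5 + 21·x + 18·x^2)·Dx^3  (order 3).
h: a_k = -3, 6, -24, 32, -83, 968/5, -7294/15, …
ICs: h(0) = -3, h′(0) = 6, h′′(0) = -48.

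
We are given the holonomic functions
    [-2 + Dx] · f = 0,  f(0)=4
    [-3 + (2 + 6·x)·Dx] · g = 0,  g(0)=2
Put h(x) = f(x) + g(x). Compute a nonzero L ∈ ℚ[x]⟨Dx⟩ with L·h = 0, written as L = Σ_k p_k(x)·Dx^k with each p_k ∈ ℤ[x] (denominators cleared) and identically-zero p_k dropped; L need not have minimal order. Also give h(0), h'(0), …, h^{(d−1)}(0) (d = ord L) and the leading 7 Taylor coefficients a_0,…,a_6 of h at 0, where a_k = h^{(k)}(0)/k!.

L = (42 + 72·x) + (-25 - 96·x - 144·x^2)·Dx + (2 + 30·x + 72·x^2)·Dx^2  (order 2).
h: a_k = 6, 11, 23/4, 209/24, -703/192, 27563/1920, -680713/23040, …
ICs: h(0) = 6, h′(0) = 11.

f: a_k = 4, 8, 8, 16/3, 8/3, 16/15, 16/45, …
g: a_k = 2, 3, -9/4, 27/8, -405/64, 1701/128, -15309/512, …
Weyl lclm of L_f,L_g ⇒ L₀ (ord ≤ 2).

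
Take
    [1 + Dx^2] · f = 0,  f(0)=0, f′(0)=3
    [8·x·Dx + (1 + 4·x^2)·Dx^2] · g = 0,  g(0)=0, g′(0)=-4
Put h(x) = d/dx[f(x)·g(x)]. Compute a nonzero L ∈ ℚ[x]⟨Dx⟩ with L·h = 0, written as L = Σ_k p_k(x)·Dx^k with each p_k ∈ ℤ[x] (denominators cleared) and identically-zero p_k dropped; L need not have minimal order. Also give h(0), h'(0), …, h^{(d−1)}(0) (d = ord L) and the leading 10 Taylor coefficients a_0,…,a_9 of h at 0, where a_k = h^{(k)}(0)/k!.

f: a_k = 0, 3, 0, -1/2, 0, 1/40, 0, -1/1680, 0, 1/120960, …
g: a_k = 0, -4, 0, 16/3, 0, -64/5, 0, 256/7, 0, -1024/9, …
Sym-product of L_f,L_g gives L₀ (≤ ord 4).
Differentiate: ansatz ord ≤ ord L₀ ⇒ L.
L = (3893 + 34584·x^2 + 286832·x^4 + 57600·x^6 + 768·x^8 - 10240·x^10 + 4096·x^12) + (2192·x + 44864·x^3 + 156160·x^5 + 51200·x^7 + 20480·x^9 + 16384·x^11)·Dx + (3978 + 36208·x^2 + 296160·x^4 + 76288·x^6 + 9728·x^8 - 4096·x^10 + 8192·x^12)·Dx^2 + (2192·x + 44864·x^3 + 156160·x^5 + 51200·x^7 + 20480·x^9 + 16384·x^11)·Dx^3 + (85 + 1624·x^2 + 9328·x^4 + 18688·x^6 + 8960·x^8 + 6144·x^10 + 4096·x^12)·Dx^4  (order 4).
h: a_k = 0, -24, 0, 72, 0, -247, 0, 930, 0, -54423269/15120, …
ICs: h(0) = 0, h′(0) = -24, h′′(0) = 0, h′′′(0) = 432.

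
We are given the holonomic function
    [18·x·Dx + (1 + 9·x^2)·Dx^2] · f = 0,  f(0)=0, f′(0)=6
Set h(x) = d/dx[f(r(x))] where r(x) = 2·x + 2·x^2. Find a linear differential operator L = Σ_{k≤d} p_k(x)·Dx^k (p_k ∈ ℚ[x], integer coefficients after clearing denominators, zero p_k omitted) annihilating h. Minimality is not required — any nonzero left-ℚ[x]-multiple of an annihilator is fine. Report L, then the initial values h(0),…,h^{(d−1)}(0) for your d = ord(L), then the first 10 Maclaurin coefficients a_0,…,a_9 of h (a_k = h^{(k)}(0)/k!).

f: a_k = 0, 6, 0, -18, 0, 486/5, 0, -4374/7, 0, 4374, …
f∘r: x↦r, Dx↦Dx/r' in L_f ⇒ L₀.
Derive L from L₀ (diff closure).
L = (-2 + 72·x + 288·x^2 + 432·x^3 + 216·x^4) + (1 + 2·x + 36·x^2 + 144·x^3 + 180·x^4 + 72·x^5)·Dx  (order 1).
h: a_k = 12, 24, -432, -1728, 13392, 92448, -342144, -4230144, 5178816, 173591424, …
ICs: h(0) = 12.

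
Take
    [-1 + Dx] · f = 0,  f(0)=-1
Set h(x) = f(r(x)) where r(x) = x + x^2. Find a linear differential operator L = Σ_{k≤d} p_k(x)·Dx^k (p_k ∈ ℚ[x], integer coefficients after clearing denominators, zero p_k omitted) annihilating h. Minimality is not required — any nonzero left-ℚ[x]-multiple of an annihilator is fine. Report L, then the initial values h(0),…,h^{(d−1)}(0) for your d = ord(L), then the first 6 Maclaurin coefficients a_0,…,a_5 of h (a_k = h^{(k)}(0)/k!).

L = (-1 - 2·x) + Dx  (order 1).
h: a_k = -1, -1, -3/2, -7/6, -25/24, -27/40, …
ICs: h(0) = -1.

f: a_k = -1, -1, -1/2, -1/6, -1/24, -1/120, …
f∘r: x↦r, Dx↦Dx/r' in L_f ⇒ L₀.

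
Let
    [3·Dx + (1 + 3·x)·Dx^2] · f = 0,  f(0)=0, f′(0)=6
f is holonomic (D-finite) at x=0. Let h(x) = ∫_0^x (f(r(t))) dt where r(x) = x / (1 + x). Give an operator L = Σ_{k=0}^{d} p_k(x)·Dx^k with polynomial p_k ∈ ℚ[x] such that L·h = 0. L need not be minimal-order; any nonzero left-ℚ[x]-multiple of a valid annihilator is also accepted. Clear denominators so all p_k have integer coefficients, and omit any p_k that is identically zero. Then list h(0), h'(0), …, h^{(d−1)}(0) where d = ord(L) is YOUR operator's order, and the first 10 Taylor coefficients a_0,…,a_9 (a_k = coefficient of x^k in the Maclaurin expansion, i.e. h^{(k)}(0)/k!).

L = (5 + 8·x)·Dx^2 + (1 + 5·x + 4·x^2)·Dx^3  (order 3).
h: a_k = 0, 0, 3, -5, 21/2, -51/2, 341/5, -195, 16383/28, -21845/12, …
ICs: h(0) = 0, h′(0) = 0, h′′(0) = 6.

f: a_k = 0, 6, -9, 18, -81/2, 486/5, -243, 4374/7, -6561/4, 4374, …
Change of var in L_f (x↦r) gives L₀.
Integrate: L := L₀·Dx.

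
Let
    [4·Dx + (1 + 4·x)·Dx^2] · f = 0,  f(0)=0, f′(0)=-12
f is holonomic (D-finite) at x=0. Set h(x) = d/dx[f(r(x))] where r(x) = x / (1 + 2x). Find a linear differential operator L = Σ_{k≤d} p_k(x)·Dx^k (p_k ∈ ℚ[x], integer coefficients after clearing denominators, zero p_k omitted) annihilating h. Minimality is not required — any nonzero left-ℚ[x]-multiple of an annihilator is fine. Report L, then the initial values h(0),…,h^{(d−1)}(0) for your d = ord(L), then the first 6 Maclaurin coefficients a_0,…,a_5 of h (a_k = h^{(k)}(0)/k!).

L = (8 + 24·x) + (1 + 8·x + 12·x^2)·Dx  (order 1).
h: a_k = -12, 96, -624, 3840, -23232, 139776, …
ICs: h(0) = -12.

f: a_k = 0, -12, 24, -64, 192, -3072/5, …
h₀=f(r): pull back L_f along r ⇒ L₀.
Derive L from L₀ (diff closure).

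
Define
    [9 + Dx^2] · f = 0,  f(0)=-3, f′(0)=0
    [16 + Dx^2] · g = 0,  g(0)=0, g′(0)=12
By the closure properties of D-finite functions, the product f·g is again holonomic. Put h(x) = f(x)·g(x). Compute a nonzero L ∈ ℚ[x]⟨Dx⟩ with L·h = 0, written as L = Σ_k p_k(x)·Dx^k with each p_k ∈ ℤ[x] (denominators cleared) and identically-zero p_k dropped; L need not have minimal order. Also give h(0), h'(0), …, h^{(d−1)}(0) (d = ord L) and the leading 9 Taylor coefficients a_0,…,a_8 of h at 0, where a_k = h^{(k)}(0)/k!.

f: a_k = -3, 0, 27/2, 0, -81/8, 0, 243/80, 0, -2187/4480, …
g: a_k = 0, 12, 0, -32, 0, 128/5, 0, -1024/105, 0, …
L₀ := L_f ⊗_s L_g (sym. prod.), ord ≤ 4.
L = 49 + 50·Dx^2 + Dx^4  (order 4).
h: a_k = 0, -36, 0, 258, 0, -6303/10, 0, 102943/140, 0, …
ICs: h(0) = 0, h′(0) = -36, h′′(0) = 0, h′′′(0) = 1548.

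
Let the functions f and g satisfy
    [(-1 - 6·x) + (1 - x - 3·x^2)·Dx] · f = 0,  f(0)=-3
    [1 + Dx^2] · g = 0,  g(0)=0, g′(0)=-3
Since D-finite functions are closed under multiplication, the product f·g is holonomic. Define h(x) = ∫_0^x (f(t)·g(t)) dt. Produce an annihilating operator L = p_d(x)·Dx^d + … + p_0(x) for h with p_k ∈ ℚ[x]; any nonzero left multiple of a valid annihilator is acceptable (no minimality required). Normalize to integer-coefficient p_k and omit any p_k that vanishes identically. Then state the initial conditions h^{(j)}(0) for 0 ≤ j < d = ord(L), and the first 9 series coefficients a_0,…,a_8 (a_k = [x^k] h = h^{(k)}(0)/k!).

L = (5 + x + 3·x^2)·Dx + (2 + 12·x)·Dx^2 + (-1 + x + 3·x^2)·Dx^3  (order 3).
h: a_k = 0, 0, 9/2, 3, 69/8, 123/10, 2201/80, 13983/280, 473087/4480, …
ICs: h(0) = 0, h′(0) = 0, h′′(0) = 9.

f: a_k = -3, -3, -12, -21, -57, -120, -291, -651, -1524, …
g: a_k = 0, -3, 0, 1/2, 0, -1/40, 0, 1/1680, 0, …
h₀=f·g: eliminate ⇒ L₀, order ≤ 1·2.
Integrate: L := L₀·Dx.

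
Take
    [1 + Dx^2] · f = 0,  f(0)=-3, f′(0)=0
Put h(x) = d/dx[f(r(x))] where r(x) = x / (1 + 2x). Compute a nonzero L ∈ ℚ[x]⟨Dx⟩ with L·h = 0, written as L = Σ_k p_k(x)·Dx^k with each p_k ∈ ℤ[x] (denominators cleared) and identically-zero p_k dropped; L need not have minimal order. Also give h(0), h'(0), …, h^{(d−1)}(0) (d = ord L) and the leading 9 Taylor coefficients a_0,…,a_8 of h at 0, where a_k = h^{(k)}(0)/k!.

f: a_k = -3, 0, 3/2, 0, -1/8, 0, 1/240, 0, -1/13440, …
Substitute x→r, Dx→(1/r')Dx; clear ⇒ L₀.
Differentiate: ansatz ord ≤ ord L₀ ⇒ L.
L = (25 + 96·x + 96·x^2) + (12 + 72·x + 144·x^2 + 96·x^3)·Dx + (1 + 8·x + 24·x^2 + 32·x^3 + 16·x^4)·Dx^2  (order 2).
h: a_k = 0, 3, -18, 143/2, -235, 27601/40, -37527/20, 8095583/1680, -3310941/280, …
ICs: h(0) = 0, h′(0) = 3.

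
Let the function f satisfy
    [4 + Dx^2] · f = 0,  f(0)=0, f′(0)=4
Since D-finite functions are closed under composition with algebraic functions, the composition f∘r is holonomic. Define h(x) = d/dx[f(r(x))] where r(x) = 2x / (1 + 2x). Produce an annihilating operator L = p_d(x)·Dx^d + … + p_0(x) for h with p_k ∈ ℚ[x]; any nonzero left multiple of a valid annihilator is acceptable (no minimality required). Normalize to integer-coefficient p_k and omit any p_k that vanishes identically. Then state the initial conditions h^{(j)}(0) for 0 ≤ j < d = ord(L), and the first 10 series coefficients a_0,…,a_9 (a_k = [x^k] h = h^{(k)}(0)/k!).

L = (40 + 96·x + 96·x^2) + (12 + 72·x + 144·x^2 + 96·x^3)·Dx + (1 + 8·x + 24·x^2 + 32·x^3 + 16·x^4)·Dx^2  (order 2).
h: a_k = 8, -32, 32, 256, -5504/3, 7680, -1131008/45, 3104768/45, -50444288/315, 18735104/63, …
ICs: h(0) = 8, h′(0) = -32.

f: a_k = 0, 4, 0, -8/3, 0, 8/15, 0, -16/315, 0, 8/2835, …
Change of var in L_f (x↦r) gives L₀.
h₀' ⇒ L via d/dx closure of L₀.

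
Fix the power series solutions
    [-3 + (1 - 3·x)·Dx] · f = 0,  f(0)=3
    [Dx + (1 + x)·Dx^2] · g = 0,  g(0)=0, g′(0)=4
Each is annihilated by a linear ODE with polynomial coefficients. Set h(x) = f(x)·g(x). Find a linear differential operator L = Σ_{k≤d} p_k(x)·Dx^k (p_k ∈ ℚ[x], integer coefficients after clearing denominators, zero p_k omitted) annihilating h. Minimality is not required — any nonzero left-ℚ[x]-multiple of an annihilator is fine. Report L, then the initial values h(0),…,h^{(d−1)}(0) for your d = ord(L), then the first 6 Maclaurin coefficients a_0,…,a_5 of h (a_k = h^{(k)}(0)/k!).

f: a_k = 3, 9, 27, 81, 243, 729, …
g: a_k = 0, 4, -2, 4/3, -1, 4/5, …
L₀ := L_f ⊗_s L_g (sym. prod.), ord ≤ 2.
L = 3 + (5 + 9·x)·Dx + (-1 + 2·x + 3·x^2)·Dx^2  (order 2).
h: a_k = 0, 12, 30, 94, 279, 4197/5, …
ICs: h(0) = 0, h′(0) = 12.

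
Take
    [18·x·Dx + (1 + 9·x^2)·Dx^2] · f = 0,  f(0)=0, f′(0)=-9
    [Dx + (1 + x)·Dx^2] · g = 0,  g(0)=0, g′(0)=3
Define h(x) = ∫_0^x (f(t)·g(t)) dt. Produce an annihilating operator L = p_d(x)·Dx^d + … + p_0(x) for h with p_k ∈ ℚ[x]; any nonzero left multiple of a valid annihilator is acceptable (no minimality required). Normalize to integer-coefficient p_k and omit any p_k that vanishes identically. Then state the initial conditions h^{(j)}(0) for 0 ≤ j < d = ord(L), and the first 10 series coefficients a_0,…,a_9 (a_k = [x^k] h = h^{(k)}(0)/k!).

L = (1368 + 2700·x + 37584·x^2 + 95580·x^3 + 87480·x^4 + 37908·x^5 + 26244·x^7)·Dx^2 + (1298 + 9180·x + 54612·x^2 + 194724·x^3 + 324000·x^4 + 271188·x^5 + 102060·x^6 + 78732·x^7 + 91854·x^8)·Dx^3 + (76 + 2848·x + 12096·x^2 + 43992·x^3 + 117288·x^4 + 173016·x^5 + 139968·x^6 + 75816·x^7 + 78732·x^8 + 52488·x^9)·Dx^4 + (37 + 146·x + 901·x^2 + 2808·x^3 + 7362·x^4 + 15228·x^5 + 21546·x^6 + 17496·x^7 + 12393·x^8 + 13122·x^9 + 6561·x^10)·Dx^5  (order 5).
h: a_k = 0, 0, 0, -9, 27/8, 72/5, -45/8, -297/5, 4059/160, 1488/5, …
ICs: h(0) = 0, h′(0) = 0, h′′(0) = 0, h′′′(0) = -54, h′′′′(0) = 81.

f: a_k = 0, -9, 0, 27, 0, -729/5, 0, 6561/7, 0, -6561, …
g: a_k = 0, 3, -3/2, 1, -3/4, 3/5, -1/2, 3/7, -3/8, 1/3, …
f·g: L₀ = L_f ⊗_s L_g, ord ≤ 2·2.
∫: right-multiply L₀ by Dx.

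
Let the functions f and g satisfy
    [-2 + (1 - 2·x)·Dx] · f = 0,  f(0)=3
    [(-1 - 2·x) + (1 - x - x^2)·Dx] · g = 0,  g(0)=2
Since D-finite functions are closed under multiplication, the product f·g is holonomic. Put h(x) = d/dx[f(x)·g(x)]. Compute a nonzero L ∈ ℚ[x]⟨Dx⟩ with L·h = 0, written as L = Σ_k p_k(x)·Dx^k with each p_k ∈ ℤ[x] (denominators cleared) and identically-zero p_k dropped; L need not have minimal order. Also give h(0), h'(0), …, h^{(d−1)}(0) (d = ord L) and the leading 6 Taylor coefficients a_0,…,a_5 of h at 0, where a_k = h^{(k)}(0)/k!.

f: a_k = 3, 6, 12, 24, 48, 96, …
g: a_k = 2, 2, 4, 6, 10, 16, …
Sym-product of L_f,L_g gives L₀ (≤ ord 1).
Differentiate: ansatz ord ≤ ord L₀ ⇒ L.
L = (16 - 30·x - 30·x^2 + 32·x^3 + 48·x^4) + (-3 + 11·x - 3·x^2 - 22·x^3 + 10·x^4 + 12·x^5)·Dx  (order 1).
h: a_k = 18, 96, 342, 1032, 2820, 7236, …
ICs: h(0) = 18.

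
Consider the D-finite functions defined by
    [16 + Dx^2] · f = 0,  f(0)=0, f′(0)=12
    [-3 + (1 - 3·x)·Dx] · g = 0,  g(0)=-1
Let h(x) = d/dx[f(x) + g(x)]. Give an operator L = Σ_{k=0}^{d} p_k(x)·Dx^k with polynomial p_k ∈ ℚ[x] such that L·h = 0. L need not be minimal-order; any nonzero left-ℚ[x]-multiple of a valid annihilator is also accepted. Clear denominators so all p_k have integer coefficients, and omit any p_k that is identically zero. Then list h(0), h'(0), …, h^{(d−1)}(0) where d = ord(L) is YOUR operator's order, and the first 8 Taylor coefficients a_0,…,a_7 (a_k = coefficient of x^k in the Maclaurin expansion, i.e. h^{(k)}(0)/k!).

L = (5952 - 4608·x + 6912·x^2) + (-560 + 2448·x - 3456·x^2 + 3456·x^3)·Dx + (372 - 288·x + 432·x^2)·Dx^2 + (-35 + 153·x - 216·x^2 + 216·x^3)·Dx^3  (order 3).
h: a_k = 9, -18, -177, -324, -1087, -4374, -230659/15, -52488, …
ICs: h(0) = 9, h′(0) = -18, h′′(0) = -354.

f: a_k = 0, 12, 0, -32, 0, 128/5, 0, -1024/105, …
g: a_k = -1, -3, -9, -27, -81, -243, -729, -2187, …
Weyl lclm of L_f,L_g ⇒ L₀ (ord ≤ 3).
Differentiate: ansatz ord ≤ ord L₀ ⇒ L.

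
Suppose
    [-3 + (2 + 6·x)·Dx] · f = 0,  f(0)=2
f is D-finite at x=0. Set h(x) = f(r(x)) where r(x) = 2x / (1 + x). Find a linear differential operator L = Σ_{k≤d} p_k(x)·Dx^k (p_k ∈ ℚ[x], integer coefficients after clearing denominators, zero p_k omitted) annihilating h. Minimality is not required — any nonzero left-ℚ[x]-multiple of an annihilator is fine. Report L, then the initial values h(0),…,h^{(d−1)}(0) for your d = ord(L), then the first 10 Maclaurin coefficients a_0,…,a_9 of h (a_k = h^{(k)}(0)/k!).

L = -3 + (1 + 8·x + 7·x^2)·Dx  (order 1).
h: a_k = 2, 6, -15, 51, -861/4, 4137/4, -42987/8, 234975/8, -10648221/64, 61936809/64, …
ICs: h(0) = 2.

f: a_k = 2, 3, -9/4, 27/8, -405/64, 1701/128, -15309/512, 72171/1024, -2814669/16384, 14073345/32768, …
f∘r: x↦r, Dx↦Dx/r' in L_f ⇒ L₀.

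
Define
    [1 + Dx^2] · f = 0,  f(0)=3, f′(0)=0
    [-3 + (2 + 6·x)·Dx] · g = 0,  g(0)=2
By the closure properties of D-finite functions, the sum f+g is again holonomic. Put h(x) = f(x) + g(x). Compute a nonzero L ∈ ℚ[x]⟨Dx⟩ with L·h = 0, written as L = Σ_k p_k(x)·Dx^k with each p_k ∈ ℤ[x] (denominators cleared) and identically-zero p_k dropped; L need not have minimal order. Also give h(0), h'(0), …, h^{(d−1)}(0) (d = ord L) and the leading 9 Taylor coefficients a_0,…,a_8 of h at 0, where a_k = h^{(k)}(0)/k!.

L = (-93 - 72·x - 108·x^2) + (-10 + 18·x + 216·x^2 + 216·x^3)·Dx + (-93 - 72·x - 108·x^2)·Dx^2 + (-10 + 18·x + 216·x^2 + 216·x^3)·Dx^3  (order 3).
h: a_k = 5, 3, -15/4, 27/8, -397/64, 1701/128, -229667/7680, 72171/1024, -295540117/1720320, …
ICs: h(0) = 5, h′(0) = 3, h′′(0) = -15/2.

f: a_k = 3, 0, -3/2, 0, 1/8, 0, -1/240, 0, 1/13440, …
g: a_k = 2, 3, -9/4, 27/8, -405/64, 1701/128, -15309/512, 72171/1024, -2814669/16384, …
L₀ := lclm(L_f,L_g); ord L₀ ≤ 2+1.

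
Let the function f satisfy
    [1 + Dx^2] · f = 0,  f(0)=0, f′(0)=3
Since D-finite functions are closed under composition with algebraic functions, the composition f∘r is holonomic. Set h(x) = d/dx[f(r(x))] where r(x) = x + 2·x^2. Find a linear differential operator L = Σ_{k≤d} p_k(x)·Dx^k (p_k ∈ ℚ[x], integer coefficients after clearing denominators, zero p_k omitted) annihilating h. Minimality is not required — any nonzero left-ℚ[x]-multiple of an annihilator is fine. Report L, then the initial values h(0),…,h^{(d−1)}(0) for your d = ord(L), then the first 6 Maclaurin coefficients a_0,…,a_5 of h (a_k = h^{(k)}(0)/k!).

f: a_k = 0, 3, 0, -1/2, 0, 1/40, …
h₀=f(r): pull back L_f along r ⇒ L₀.
h=h₀': d/dx-closure on L₀ ⇒ L.
L = (49 + 16·x + 96·x^2 + 256·x^3 + 256·x^4) + (-12 - 48·x)·Dx + (1 + 8·x + 16·x^2)·Dx^2  (order 2).
h: a_k = 3, 12, -3/2, -12, -239/8, -45/2, …
ICs: h(0) = 3, h′(0) = 12.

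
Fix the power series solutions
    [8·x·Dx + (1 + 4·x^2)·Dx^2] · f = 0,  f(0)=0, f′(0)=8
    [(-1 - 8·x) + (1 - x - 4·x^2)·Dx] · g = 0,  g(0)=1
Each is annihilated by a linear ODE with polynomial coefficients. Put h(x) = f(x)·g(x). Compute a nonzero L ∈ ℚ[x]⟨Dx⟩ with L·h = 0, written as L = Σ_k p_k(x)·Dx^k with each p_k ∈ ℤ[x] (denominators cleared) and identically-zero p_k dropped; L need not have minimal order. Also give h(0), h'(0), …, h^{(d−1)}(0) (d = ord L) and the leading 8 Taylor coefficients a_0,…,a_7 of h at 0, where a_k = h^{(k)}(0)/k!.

L = (8 + 8·x + 96·x^2) + (2 + 8·x + 16·x^2 + 96·x^3)·Dx + (-1 + x + 4·x^3 + 16·x^4)·Dx^2  (order 2).
h: a_k = 0, 8, 8, 88/3, 184/3, 3064/15, 2248/5, 25064/21, …
ICs: h(0) = 0, h′(0) = 8.

f: a_k = 0, 8, 0, -32/3, 0, 128/5, 0, -512/7, …
g: a_k = 1, 1, 5, 9, 29, 65, 181, 441, …
L₀ := L_f ⊗_s L_g (sym. prod.), ord ≤ 2.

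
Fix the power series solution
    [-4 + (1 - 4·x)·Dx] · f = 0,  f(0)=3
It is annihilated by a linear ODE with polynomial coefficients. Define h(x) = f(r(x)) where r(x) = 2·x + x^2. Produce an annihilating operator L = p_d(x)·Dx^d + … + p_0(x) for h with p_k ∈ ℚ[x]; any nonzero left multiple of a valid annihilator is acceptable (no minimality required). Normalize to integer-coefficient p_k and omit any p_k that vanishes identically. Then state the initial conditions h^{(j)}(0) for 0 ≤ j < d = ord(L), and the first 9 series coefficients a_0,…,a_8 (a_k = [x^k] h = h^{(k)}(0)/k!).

L = (8 + 8·x) + (-1 + 8·x + 4·x^2)·Dx  (order 1).
h: a_k = 3, 24, 204, 1728, 14640, 124032, 1050816, 8902656, 75424512, …
ICs: h(0) = 3.

f: a_k = 3, 12, 48, 192, 768, 3072, 12288, 49152, 196608, …
L₀ from L_f via x↦r, Dx↦r'^{-1}Dx.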